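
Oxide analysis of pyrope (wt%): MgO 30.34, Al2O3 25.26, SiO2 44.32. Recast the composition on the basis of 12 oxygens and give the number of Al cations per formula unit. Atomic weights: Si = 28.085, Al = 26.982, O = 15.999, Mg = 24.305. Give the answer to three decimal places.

2.001 Al apfu

30.34 wt% MgO ÷ 40.304 g/mol = 0.75278 mol, giving 0.75278 Mg and 0.75278 O.
25.26 wt% Al2O3 ÷ 101.961 g/mol = 0.24774 mol, giving 0.49548 Al and 0.74322 O.
44.32 wt% SiO2 ÷ 60.083 g/mol = 0.73765 mol, giving 0.73765 Si and 1.47530 O.
Oxygen sums to 2.97130; scaling by 12/2.97130 = 4.03864 puts the formula on 12 O.
Al: 0.49548 × 4.03864 = 2.001 atoms per formula unit.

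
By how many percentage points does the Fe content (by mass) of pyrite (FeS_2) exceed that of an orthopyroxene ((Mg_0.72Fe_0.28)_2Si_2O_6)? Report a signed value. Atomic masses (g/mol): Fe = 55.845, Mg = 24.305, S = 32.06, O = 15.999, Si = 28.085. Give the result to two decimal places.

32.23 percentage points

M(FeS_2) = 119.965 g/mol, so wt% Fe = 55.845/119.965 × 100 = 46.55%.
M((Mg_0.72Fe_0.28)_2Si_2O_6) = 218.436 g/mol, so wt% Fe = 31.273/218.436 × 100 = 14.32%.
46.55 − 14.32 = 32.23 pp.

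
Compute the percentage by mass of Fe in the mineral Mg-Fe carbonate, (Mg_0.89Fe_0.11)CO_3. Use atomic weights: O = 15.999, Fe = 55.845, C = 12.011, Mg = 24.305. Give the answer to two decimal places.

Molar mass of (Mg_0.89Fe_0.11)CO_3: 0.89*24.305 + 0.11*55.845 + 1*12.011 + 3*15.999 = 87.782 g/mol.
Mass of Fe per formula unit: 0.11 × 55.845 = 6.143 g.
Weight fraction Fe = 6.143 / 87.782 = 0.0700.

7.00 mass %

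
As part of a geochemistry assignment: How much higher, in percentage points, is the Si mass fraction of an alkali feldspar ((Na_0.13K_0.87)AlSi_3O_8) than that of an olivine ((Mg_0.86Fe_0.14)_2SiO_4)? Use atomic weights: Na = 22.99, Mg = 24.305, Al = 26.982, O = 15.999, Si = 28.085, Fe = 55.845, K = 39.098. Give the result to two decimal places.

11.72 percentage points

M((Na_0.13K_0.87)AlSi_3O_8) = 276.233 g/mol, so wt% Si = 84.255/276.233 × 100 = 30.50%.
M((Mg_0.86Fe_0.14)_2SiO_4) = 149.522 g/mol, so wt% Si = 28.085/149.522 × 100 = 18.78%.
30.50 − 18.78 = 11.72 pp.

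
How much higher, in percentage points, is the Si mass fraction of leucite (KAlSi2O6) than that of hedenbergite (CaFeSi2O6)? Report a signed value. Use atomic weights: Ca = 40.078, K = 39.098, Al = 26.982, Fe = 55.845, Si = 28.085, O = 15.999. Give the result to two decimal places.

Si in KAlSi2O6: molar mass 218.244 g/mol; 2×28.085 = 56.170 g → 25.74 wt%.
Si in CaFeSi2O6: molar mass 248.087 g/mol; 2×28.085 = 56.170 g → 22.64 wt%.
Difference = 25.74 − 22.64 = 3.10 percentage points.

3.10 percentage points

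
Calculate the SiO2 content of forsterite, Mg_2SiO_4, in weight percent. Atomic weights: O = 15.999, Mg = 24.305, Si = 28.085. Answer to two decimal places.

42.71 wt%

M(Mg_2SiO_4) = 140.691 g/mol; M(SiO2) = 60.083 g/mol.
Moles SiO2 per formula unit = 1 Si ÷ 1 = 1.0000.
SiO2 fraction = (1.0000 × 60.083) / 140.691 = 60.083/140.691 = 0.4271.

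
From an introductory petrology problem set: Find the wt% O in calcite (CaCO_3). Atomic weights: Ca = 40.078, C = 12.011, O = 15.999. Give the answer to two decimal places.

Molar mass of CaCO_3: 1·40.078 + 1·12.011 + 3·15.999 = 100.086 g/mol.
Mass of O per formula unit: 3 × 15.999 = 47.997 g.
Weight fraction O = 47.997 / 100.086 = 0.4796.

47.96 weight percent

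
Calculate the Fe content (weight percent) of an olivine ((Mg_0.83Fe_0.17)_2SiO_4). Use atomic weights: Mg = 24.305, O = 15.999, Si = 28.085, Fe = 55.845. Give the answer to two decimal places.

Molar mass of (Mg_0.83Fe_0.17)_2SiO_4: 1.66·24.305 + 0.34·55.845 + 1·28.085 + 4·15.999 = 151.415 g/mol.
Mass of Fe per formula unit: 0.34 × 55.845 = 18.987 g.
Weight fraction Fe = 18.987 / 151.415 = 0.1254.

12.54 weight percent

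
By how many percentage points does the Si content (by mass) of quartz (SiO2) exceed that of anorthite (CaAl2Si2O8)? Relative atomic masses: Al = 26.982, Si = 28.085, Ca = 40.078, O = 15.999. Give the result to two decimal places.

26.55 percentage points

First mineral: 28.085 g Si in 60.083 g formula = 46.74 wt% Si.
Second mineral: 56.170 g Si in 278.204 g formula = 20.19 wt% Si.
46.74% − 20.19% gives a difference of 26.55 percentage points.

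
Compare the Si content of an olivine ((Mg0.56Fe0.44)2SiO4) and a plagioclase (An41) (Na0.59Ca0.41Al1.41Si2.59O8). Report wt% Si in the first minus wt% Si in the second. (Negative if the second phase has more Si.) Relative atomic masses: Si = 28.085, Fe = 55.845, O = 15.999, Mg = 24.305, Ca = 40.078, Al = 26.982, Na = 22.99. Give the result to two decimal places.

-10.39 percentage points

M((Mg0.56Fe0.44)2SiO4) = 168.446 g/mol, so wt% Si = 28.085/168.446 × 100 = 16.67%.
M(Na0.59Ca0.41Al1.41Si2.59O8) = 268.773 g/mol, so wt% Si = 72.740/268.773 × 100 = 27.06%.
16.67 − 27.06 = -10.39 pp.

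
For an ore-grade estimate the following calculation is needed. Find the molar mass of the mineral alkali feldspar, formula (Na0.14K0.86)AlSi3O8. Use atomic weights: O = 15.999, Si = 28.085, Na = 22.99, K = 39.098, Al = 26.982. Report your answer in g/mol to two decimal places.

276.07 g/mol

The formula mass is the sum 0.14×22.99 + 0.86×39.098 + 1×26.982 + 3×28.085 + 8×15.999.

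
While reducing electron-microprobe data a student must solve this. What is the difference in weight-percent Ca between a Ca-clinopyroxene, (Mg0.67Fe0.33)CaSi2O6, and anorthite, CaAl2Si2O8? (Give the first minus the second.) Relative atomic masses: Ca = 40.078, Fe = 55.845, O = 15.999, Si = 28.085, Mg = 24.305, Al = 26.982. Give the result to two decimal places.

3.25 percentage points

Ca in (Mg0.67Fe0.33)CaSi2O6: molar mass 226.955 g/mol; 1×40.078 = 40.078 g → 17.66 wt%.
Ca in CaAl2Si2O8: molar mass 278.204 g/mol; 1×40.078 = 40.078 g → 14.41 wt%.
Difference = 17.66 − 14.41 = 3.25 percentage points.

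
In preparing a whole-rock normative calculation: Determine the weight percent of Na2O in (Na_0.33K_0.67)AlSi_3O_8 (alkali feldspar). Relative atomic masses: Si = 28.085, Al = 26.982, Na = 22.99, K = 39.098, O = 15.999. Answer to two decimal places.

3.75 wt%

Formula mass = 273.011 g/mol.
0.33 Na → 0.1650 mol Na2O per formula unit; M(Na2O) = 61.979, so Na2O mass = 10.227 g.
10.227/273.011 × 100 = 3.75 wt%.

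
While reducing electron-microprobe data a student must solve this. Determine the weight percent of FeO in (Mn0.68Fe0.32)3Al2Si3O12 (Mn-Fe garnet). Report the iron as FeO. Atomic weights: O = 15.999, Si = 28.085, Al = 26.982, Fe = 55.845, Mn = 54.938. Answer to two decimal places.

13.91 wt%

M((Mn0.68Fe0.32)3Al2Si3O12) = 495.892 g/mol; M(FeO) = 71.844 g/mol.
Moles FeO per formula unit = 0.96 Fe ÷ 1 = 0.9600.
FeO fraction = (0.9600 × 71.844) / 495.892 = 68.970/495.892 = 0.1391.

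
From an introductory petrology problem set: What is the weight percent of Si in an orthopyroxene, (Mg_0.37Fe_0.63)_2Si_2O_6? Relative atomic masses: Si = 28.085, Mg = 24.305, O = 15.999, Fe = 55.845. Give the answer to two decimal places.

23.35 mass %

Molar mass of (Mg_0.37Fe_0.63)_2Si_2O_6: 0.74×24.305 + 1.26×55.845 + 2×28.085 + 6×15.999 = 240.514 g/mol.
Mass of Si per formula unit: 2 × 28.085 = 56.170 g.
Weight fraction Si = 56.170 / 240.514 = 0.2335.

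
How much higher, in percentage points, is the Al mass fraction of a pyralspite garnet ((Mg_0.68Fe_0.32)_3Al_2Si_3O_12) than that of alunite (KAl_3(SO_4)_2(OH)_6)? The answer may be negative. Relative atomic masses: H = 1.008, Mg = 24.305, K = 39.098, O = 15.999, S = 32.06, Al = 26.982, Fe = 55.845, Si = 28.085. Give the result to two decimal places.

First mineral: 53.964 g Al in 433.400 g formula = 12.45 wt% Al.
Second mineral: 80.946 g Al in 414.198 g formula = 19.54 wt% Al.
12.45% − 19.54% gives a difference of -7.09 percentage points.

-7.09 percentage points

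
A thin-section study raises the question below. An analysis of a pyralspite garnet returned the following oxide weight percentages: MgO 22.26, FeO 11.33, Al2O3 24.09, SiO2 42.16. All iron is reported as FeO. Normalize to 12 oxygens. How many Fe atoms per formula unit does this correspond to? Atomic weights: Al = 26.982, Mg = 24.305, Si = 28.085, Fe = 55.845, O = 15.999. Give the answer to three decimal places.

0.671 Fe apfu

MgO: 22.26/40.304 = 0.55230 mol → 0.55230 mol Mg, 0.55230 mol O.
FeO: 11.33/71.844 = 0.15770 mol → 0.15770 mol Fe, 0.15770 mol O.
Al2O3: 24.09/101.961 = 0.23627 mol → 0.47254 mol Al, 0.70881 mol O.
SiO2: 42.16/60.083 = 0.70170 mol → 0.70170 mol Si, 1.40340 mol O.
Total oxygen = 2.82221 mol. Normalization factor = 12/2.82221 = 4.25199.
Fe per 12 O = 0.15770 × 4.25199 = 0.671.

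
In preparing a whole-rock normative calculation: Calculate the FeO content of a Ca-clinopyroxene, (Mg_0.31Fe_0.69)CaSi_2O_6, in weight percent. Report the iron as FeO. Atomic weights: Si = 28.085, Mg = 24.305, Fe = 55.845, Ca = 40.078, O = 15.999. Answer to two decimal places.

20.80 wt%

Molar mass of (Mg_0.31Fe_0.69)CaSi_2O_6 = 0.31·24.305 + 0.69·55.845 + 1·40.078 + 2·28.085 + 6·15.999 = 238.310 g/mol.
Each formula unit contains 0.69 Fe, equivalent to 0.69/1 = 0.6900 mol FeO.
M(FeO) = 1×55.845 + 1×15.999 = 71.844 g/mol.
Mass of FeO per formula unit = 0.6900 × 71.844 = 49.572 g.
FeO wt% = 49.572 / 238.310 × 100 = 20.80%.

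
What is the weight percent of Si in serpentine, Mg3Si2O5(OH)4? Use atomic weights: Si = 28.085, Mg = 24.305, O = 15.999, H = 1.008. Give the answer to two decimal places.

Molar mass of Mg3Si2O5(OH)4: 3·24.305 + 2·28.085 + 9·15.999 + 4·1.008 = 277.108 g/mol.
Mass of Si per formula unit: 2 × 28.085 = 56.170 g.
Weight fraction Si = 56.170 / 277.108 = 0.2027.

20.27 weight percent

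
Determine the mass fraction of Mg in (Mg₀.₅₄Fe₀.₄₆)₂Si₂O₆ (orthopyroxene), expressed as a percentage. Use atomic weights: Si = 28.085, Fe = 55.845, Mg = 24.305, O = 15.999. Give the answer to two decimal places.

M((Mg₀.₅₄Fe₀.₄₆)₂Si₂O₆) = 229.791 g/mol.
Mg contributes 1.08 × 24.305 = 26.249 g per mole.
26.249/229.791 = 0.1142 → 11.42%.

11.42 wt%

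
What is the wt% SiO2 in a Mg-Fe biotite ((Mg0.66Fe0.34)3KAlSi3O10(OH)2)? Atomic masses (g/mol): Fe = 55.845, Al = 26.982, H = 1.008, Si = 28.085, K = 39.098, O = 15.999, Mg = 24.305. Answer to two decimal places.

40.11 wt%

Molar mass of (Mg0.66Fe0.34)3KAlSi3O10(OH)2 = 1.98·24.305 + 1.02·55.845 + 1·39.098 + 1·26.982 + 3·28.085 + 12·15.999 + 2·1.008 = 449.425 g/mol.
Each formula unit contains 3 Si, equivalent to 3/1 = 3.0000 mol SiO2.
M(SiO2) = 1×28.085 + 2×15.999 = 60.083 g/mol.
Mass of SiO2 per formula unit = 3.0000 × 60.083 = 180.249 g.
SiO2 wt% = 180.249 / 449.425 × 100 = 40.11%.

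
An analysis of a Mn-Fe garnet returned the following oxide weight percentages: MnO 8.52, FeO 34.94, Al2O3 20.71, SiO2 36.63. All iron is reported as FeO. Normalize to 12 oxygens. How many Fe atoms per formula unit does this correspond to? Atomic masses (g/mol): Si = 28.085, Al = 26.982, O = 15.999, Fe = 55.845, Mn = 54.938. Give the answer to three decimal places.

MnO: 8.52/70.937 = 0.12011 mol → 0.12011 mol Mn, 0.12011 mol O.
FeO: 34.94/71.844 = 0.48633 mol → 0.48633 mol Fe, 0.48633 mol O.
Al2O3: 20.71/101.961 = 0.20312 mol → 0.40624 mol Al, 0.60936 mol O.
SiO2: 36.63/60.083 = 0.60966 mol → 0.60966 mol Si, 1.21932 mol O.
Total oxygen = 2.43512 mol. Normalization factor = 12/2.43512 = 4.92789.
Fe per 12 O = 0.48633 × 4.92789 = 2.397.

2.397 Fe apfu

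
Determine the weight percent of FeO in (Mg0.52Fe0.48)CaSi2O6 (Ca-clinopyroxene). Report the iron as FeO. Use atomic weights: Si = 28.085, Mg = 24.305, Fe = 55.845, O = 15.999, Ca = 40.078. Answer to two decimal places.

14.88 wt%

Formula mass = 231.686 g/mol.
0.48 Fe → 0.4800 mol FeO per formula unit; M(FeO) = 71.844, so FeO mass = 34.485 g.
34.485/231.686 × 100 = 14.88 wt%.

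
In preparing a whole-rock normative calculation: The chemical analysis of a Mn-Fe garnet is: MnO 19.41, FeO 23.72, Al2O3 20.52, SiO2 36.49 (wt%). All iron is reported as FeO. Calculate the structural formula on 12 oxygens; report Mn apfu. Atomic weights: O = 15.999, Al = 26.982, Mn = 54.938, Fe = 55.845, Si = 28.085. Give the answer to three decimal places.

MnO: 19.41/70.937 = 0.27362 mol → 0.27362 mol Mn, 0.27362 mol O.
FeO: 23.72/71.844 = 0.33016 mol → 0.33016 mol Fe, 0.33016 mol O.
Al2O3: 20.52/101.961 = 0.20125 mol → 0.40250 mol Al, 0.60375 mol O.
SiO2: 36.49/60.083 = 0.60733 mol → 0.60733 mol Si, 1.21466 mol O.
Total oxygen = 2.42219 mol. Normalization factor = 12/2.42219 = 4.95419.
Mn per 12 O = 0.27362 × 4.95419 = 1.356.

1.356 Mn apfu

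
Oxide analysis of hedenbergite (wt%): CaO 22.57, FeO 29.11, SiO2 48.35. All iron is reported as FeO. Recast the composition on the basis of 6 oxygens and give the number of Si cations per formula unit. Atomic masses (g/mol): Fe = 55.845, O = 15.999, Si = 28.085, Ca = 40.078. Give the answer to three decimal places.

CaO: 22.57/56.077 = 0.40248 mol → 0.40248 mol Ca, 0.40248 mol O.
FeO: 29.11/71.844 = 0.40518 mol → 0.40518 mol Fe, 0.40518 mol O.
SiO2: 48.35/60.083 = 0.80472 mol → 0.80472 mol Si, 1.60944 mol O.
Total oxygen = 2.41710 mol. Normalization factor = 6/2.41710 = 2.48231.
Si per 6 O = 0.80472 × 2.48231 = 1.998.

1.998 Si apfu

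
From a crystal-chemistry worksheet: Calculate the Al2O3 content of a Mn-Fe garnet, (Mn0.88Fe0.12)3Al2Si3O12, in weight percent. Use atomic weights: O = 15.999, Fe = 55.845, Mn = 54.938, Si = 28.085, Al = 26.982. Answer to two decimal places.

20.58 wt%

M((Mn0.88Fe0.12)3Al2Si3O12) = 495.348 g/mol; M(Al2O3) = 101.961 g/mol.
Moles Al2O3 per formula unit = 2 Al ÷ 2 = 1.0000.
Al2O3 fraction = (1.0000 × 101.961) / 495.348 = 101.961/495.348 = 0.2058.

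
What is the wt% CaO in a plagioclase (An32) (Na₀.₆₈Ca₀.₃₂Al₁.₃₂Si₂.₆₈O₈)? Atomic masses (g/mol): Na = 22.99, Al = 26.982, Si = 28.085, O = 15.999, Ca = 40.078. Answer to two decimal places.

6.71 wt%

M(Na₀.₆₈Ca₀.₃₂Al₁.₃₂Si₂.₆₈O₈) = 267.334 g/mol; M(CaO) = 56.077 g/mol.
Moles CaO per formula unit = 0.32 Ca ÷ 1 = 0.3200.
CaO fraction = (0.3200 × 56.077) / 267.334 = 17.945/267.334 = 0.0671.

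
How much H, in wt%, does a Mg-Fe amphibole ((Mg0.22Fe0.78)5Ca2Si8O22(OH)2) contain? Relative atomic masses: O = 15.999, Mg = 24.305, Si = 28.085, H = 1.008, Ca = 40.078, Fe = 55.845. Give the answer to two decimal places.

Molar mass of (Mg0.22Fe0.78)5Ca2Si8O22(OH)2: 1.10×24.305 + 3.90×55.845 + 2×40.078 + 8×28.085 + 24×15.999 + 2×1.008 = 935.359 g/mol.
Mass of H per formula unit: 2 × 1.008 = 2.016 g.
Weight fraction H = 2.016 / 935.359 = 0.0022.

0.22 wt%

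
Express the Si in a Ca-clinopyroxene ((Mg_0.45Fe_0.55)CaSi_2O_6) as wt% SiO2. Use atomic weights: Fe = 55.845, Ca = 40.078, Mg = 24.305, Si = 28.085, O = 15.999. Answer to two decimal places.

Molar mass of (Mg_0.45Fe_0.55)CaSi_2O_6 = 0.45×24.305 + 0.55×55.845 + 1×40.078 + 2×28.085 + 6×15.999 = 233.894 g/mol.
Each formula unit contains 2 Si, equivalent to 2/1 = 2.0000 mol SiO2.
M(SiO2) = 1×28.085 + 2×15.999 = 60.083 g/mol.
Mass of SiO2 per formula unit = 2.0000 × 60.083 = 120.166 g.
SiO2 wt% = 120.166 / 233.894 × 100 = 51.38%.

51.38 wt%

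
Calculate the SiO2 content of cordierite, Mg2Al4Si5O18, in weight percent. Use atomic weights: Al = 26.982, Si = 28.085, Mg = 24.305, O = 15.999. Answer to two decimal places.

M(Mg2Al4Si5O18) = 584.945 g/mol; M(SiO2) = 60.083 g/mol.
Moles SiO2 per formula unit = 5 Si ÷ 1 = 5.0000.
SiO2 fraction = (5.0000 × 60.083) / 584.945 = 300.415/584.945 = 0.5136.

51.36 wt%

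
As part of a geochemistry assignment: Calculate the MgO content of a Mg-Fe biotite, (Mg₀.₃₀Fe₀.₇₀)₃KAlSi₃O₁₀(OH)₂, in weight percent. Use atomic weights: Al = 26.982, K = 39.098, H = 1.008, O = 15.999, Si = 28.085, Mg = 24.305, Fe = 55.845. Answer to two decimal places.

M((Mg₀.₃₀Fe₀.₇₀)₃KAlSi₃O₁₀(OH)₂) = 483.488 g/mol; M(MgO) = 40.304 g/mol.
Moles MgO per formula unit = 0.90 Mg ÷ 1 = 0.9000.
MgO fraction = (0.9000 × 40.304) / 483.488 = 36.274/483.488 = 0.0750.

7.50 wt%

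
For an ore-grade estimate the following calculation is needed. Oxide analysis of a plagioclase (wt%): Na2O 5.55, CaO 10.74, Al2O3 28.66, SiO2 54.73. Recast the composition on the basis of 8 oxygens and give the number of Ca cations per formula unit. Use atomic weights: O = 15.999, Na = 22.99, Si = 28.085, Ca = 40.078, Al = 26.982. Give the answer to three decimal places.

Na2O (M=61.979): mol = 0.08955; Na = 0.17910, O = 0.08955.
CaO (M=56.077): mol = 0.19152; Ca = 0.19152, O = 0.19152.
Al2O3 (M=101.961): mol = 0.28109; Al = 0.56218, O = 0.84327.
SiO2 (M=60.083): mol = 0.91091; Si = 0.91091, O = 1.82182.
ΣO = 2.94616; factor = 8/ΣO = 2.71540.
Ca apfu = 0.19152 × 2.71540 = 0.520.

0.520 Ca apfu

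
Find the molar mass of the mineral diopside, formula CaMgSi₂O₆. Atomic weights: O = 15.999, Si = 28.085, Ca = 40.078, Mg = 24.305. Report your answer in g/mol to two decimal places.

Ca: 1 × 40.078 = 40.0780
Mg: 1 × 24.305 = 24.3050
Si: 2 × 28.085 = 56.1700
O: 6 × 15.999 = 95.9940
Summing the contributions gives the formula mass.

216.55 g/mol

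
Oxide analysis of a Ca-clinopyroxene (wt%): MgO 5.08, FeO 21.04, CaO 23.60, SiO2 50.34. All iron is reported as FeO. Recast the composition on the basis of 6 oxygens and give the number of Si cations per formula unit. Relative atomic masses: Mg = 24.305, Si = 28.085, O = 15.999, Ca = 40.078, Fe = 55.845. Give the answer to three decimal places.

5.08 wt% MgO ÷ 40.304 g/mol = 0.12604 mol, giving 0.12604 Mg and 0.12604 O.
21.04 wt% FeO ÷ 71.844 g/mol = 0.29286 mol, giving 0.29286 Fe and 0.29286 O.
23.60 wt% CaO ÷ 56.077 g/mol = 0.42085 mol, giving 0.42085 Ca and 0.42085 O.
50.34 wt% SiO2 ÷ 60.083 g/mol = 0.83784 mol, giving 0.83784 Si and 1.67568 O.
Oxygen sums to 2.51543; scaling by 6/2.51543 = 2.38528 puts the formula on 6 O.
Si: 0.83784 × 2.38528 = 1.998 atoms per formula unit.

1.998 Si apfu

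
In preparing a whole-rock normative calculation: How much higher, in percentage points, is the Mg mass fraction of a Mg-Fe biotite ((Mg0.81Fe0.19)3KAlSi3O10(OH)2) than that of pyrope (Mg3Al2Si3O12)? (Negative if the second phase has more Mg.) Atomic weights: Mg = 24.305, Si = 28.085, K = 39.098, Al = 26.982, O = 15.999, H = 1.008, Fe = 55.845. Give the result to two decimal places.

-4.52 percentage points

M((Mg0.81Fe0.19)3KAlSi3O10(OH)2) = 435.232 g/mol, so wt% Mg = 59.061/435.232 × 100 = 13.57%.
M(Mg3Al2Si3O12) = 403.122 g/mol, so wt% Mg = 72.915/403.122 × 100 = 18.09%.
13.57 − 18.09 = -4.52 pp.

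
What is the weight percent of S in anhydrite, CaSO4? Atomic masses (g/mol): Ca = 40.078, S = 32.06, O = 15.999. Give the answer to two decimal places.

23.55 weight percent

Molar mass of CaSO4: 1·40.078 + 1·32.06 + 4·15.999 = 136.134 g/mol.
Mass of S per formula unit: 1 × 32.06 = 32.060 g.
Weight fraction S = 32.060 / 136.134 = 0.2355.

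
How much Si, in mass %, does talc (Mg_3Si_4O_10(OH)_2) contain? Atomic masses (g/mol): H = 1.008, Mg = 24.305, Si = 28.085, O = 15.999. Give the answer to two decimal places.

M(Mg_3Si_4O_10(OH)_2) = 379.259 g/mol.
Si contributes 4 × 28.085 = 112.340 g per mole.
112.340/379.259 = 0.2962 → 29.62%.

29.62 mass %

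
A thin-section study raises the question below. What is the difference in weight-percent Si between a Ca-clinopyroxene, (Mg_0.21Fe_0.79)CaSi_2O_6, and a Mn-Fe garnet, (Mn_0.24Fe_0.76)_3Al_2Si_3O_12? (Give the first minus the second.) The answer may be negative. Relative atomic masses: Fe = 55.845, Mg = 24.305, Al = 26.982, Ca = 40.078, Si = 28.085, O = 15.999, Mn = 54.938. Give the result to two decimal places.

6.31 percentage points

First mineral: 56.170 g Si in 241.464 g formula = 23.26 wt% Si.
Second mineral: 84.255 g Si in 497.089 g formula = 16.95 wt% Si.
23.26% − 16.95% gives a difference of 6.31 percentage points.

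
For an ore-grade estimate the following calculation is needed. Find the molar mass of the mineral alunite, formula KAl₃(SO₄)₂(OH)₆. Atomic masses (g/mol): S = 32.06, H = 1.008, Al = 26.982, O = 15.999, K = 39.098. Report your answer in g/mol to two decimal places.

M = 1×39.098 + 3×26.982 + 2×32.06 + 14×15.999 + 6×1.008

414.20 g/mol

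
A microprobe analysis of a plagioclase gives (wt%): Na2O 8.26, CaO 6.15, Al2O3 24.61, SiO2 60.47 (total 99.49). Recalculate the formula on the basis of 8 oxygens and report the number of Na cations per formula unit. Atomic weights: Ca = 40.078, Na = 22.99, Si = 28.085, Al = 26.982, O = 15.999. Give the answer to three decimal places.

Na2O (M=61.979): mol = 0.13327; Na = 0.26654, O = 0.13327.
CaO (M=56.077): mol = 0.10967; Ca = 0.10967, O = 0.10967.
Al2O3 (M=101.961): mol = 0.24137; Al = 0.48274, O = 0.72411.
SiO2 (M=60.083): mol = 1.00644; Si = 1.00644, O = 2.01288.
ΣO = 2.97993; factor = 8/ΣO = 2.68463.
Na apfu = 0.26654 × 2.68463 = 0.716.

0.716 Na apfu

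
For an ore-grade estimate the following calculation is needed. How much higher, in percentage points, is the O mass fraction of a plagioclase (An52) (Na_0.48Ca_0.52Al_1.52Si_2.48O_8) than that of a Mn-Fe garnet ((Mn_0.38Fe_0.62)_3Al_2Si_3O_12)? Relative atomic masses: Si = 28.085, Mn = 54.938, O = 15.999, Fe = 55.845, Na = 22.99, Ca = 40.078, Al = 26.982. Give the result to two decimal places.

M(Na_0.48Ca_0.52Al_1.52Si_2.48O_8) = 270.531 g/mol, so wt% O = 127.992/270.531 × 100 = 47.31%.
M((Mn_0.38Fe_0.62)_3Al_2Si_3O_12) = 496.708 g/mol, so wt% O = 191.988/496.708 × 100 = 38.65%.
47.31 − 38.65 = 8.66 pp.

8.66 percentage points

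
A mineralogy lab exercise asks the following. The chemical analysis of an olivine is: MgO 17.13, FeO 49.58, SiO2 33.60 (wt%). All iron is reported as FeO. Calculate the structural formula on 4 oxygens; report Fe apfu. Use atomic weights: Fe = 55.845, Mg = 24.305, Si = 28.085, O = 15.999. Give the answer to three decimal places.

1.236 Fe apfu

MgO: 17.13/40.304 = 0.42502 mol → 0.42502 mol Mg, 0.42502 mol O.
FeO: 49.58/71.844 = 0.69011 mol → 0.69011 mol Fe, 0.69011 mol O.
SiO2: 33.60/60.083 = 0.55923 mol → 0.55923 mol Si, 1.11846 mol O.
Total oxygen = 2.23359 mol. Normalization factor = 4/2.23359 = 1.79084.
Fe per 4 O = 0.69011 × 1.79084 = 1.236.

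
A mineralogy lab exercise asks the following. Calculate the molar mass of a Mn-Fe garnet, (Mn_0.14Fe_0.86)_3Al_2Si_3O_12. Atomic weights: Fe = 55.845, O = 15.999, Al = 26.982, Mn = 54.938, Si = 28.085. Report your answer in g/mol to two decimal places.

The formula mass is the sum 0.42(54.938) + 2.58(55.845) + 2(26.982) + 3(28.085) + 12(15.999).

497.36 g/mol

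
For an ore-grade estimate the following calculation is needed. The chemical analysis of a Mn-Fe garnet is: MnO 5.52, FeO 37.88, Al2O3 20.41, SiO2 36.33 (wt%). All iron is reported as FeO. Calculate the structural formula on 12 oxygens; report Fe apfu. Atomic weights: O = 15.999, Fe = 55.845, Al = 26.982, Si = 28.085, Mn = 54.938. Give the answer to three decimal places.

2.620 Fe apfu

5.52 wt% MnO ÷ 70.937 g/mol = 0.07782 mol, giving 0.07782 Mn and 0.07782 O.
37.88 wt% FeO ÷ 71.844 g/mol = 0.52725 mol, giving 0.52725 Fe and 0.52725 O.
20.41 wt% Al2O3 ÷ 101.961 g/mol = 0.20017 mol, giving 0.40034 Al and 0.60051 O.
36.33 wt% SiO2 ÷ 60.083 g/mol = 0.60466 mol, giving 0.60466 Si and 1.20932 O.
Oxygen sums to 2.41490; scaling by 12/2.41490 = 4.96915 puts the formula on 12 O.
Fe: 0.52725 × 4.96915 = 2.620 atoms per formula unit.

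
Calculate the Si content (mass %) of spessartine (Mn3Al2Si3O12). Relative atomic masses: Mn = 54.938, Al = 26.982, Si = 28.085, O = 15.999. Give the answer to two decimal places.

Molar mass of Mn3Al2Si3O12: 3*54.938 + 2*26.982 + 3*28.085 + 12*15.999 = 495.021 g/mol.
Mass of Si per formula unit: 3 × 28.085 = 84.255 g.
Weight fraction Si = 84.255 / 495.021 = 0.1702.

17.02 mass %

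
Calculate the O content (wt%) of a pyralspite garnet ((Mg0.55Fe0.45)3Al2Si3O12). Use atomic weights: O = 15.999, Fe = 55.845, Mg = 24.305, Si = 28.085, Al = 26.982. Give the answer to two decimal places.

43.08 wt%

Molar mass of (Mg0.55Fe0.45)3Al2Si3O12: 1.65·24.305 + 1.35·55.845 + 2·26.982 + 3·28.085 + 12·15.999 = 445.701 g/mol.
Mass of O per formula unit: 12 × 15.999 = 191.988 g.
Weight fraction O = 191.988 / 445.701 = 0.4308.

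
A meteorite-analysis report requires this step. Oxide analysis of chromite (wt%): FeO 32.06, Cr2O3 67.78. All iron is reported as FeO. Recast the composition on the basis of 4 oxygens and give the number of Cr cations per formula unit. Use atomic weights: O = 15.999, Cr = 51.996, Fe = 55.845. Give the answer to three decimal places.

FeO (M=71.844): mol = 0.44624; Fe = 0.44624, O = 0.44624.
Cr2O3 (M=151.989): mol = 0.44595; Cr = 0.89190, O = 1.33785.
ΣO = 1.78409; factor = 4/ΣO = 2.24204.
Cr apfu = 0.89190 × 2.24204 = 2.000.

2.000 Cr apfu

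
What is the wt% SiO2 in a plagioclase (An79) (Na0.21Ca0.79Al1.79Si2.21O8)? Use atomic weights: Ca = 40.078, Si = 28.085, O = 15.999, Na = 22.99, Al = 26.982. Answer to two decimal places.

Formula mass = 274.847 g/mol.
2.21 Si → 2.2100 mol SiO2 per formula unit; M(SiO2) = 60.083, so SiO2 mass = 132.783 g.
132.783/274.847 × 100 = 48.31 wt%.

48.31 wt%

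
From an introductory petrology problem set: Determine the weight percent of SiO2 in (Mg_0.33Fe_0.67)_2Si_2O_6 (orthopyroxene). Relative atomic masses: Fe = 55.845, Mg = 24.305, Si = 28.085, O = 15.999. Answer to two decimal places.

M((Mg_0.33Fe_0.67)_2Si_2O_6) = 243.038 g/mol; M(SiO2) = 60.083 g/mol.
Moles SiO2 per formula unit = 2 Si ÷ 1 = 2.0000.
SiO2 fraction = (2.0000 × 60.083) / 243.038 = 120.166/243.038 = 0.4944.

49.44 wt%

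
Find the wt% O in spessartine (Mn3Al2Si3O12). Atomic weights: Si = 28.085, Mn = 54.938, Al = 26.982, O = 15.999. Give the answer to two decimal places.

38.78 weight percent

Molar mass of Mn3Al2Si3O12: 3×54.938 + 2×26.982 + 3×28.085 + 12×15.999 = 495.021 g/mol.
Mass of O per formula unit: 12 × 15.999 = 191.988 g.
Weight fraction O = 191.988 / 495.021 = 0.3878.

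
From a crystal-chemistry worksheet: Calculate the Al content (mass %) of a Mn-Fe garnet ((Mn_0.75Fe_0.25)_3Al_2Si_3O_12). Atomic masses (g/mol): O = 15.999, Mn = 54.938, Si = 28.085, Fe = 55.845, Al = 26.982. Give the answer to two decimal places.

10.89 mass %

Molar mass of (Mn_0.75Fe_0.25)_3Al_2Si_3O_12: 2.25·54.938 + 0.75·55.845 + 2·26.982 + 3·28.085 + 12·15.999 = 495.701 g/mol.
Mass of Al per formula unit: 2 × 26.982 = 53.964 g.
Weight fraction Al = 53.964 / 495.701 = 0.1089.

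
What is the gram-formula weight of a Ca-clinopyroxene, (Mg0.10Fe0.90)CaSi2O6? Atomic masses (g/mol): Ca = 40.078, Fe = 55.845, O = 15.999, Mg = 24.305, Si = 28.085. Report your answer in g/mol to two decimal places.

244.93 g/mol

Mg: 0.10 × 24.305 = 2.4305
Fe: 0.90 × 55.845 = 50.2605
Ca: 1 × 40.078 = 40.0780
Si: 2 × 28.085 = 56.1700
O: 6 × 15.999 = 95.9940
Summing the contributions gives the formula mass.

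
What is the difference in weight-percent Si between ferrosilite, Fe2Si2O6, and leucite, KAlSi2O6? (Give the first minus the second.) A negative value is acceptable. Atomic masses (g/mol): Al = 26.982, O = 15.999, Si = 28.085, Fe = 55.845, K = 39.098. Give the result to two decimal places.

-4.45 percentage points

Si in Fe2Si2O6: molar mass 263.854 g/mol; 2×28.085 = 56.170 g → 21.29 wt%.
Si in KAlSi2O6: molar mass 218.244 g/mol; 2×28.085 = 56.170 g → 25.74 wt%.
Difference = 21.29 − 25.74 = -4.45 percentage points.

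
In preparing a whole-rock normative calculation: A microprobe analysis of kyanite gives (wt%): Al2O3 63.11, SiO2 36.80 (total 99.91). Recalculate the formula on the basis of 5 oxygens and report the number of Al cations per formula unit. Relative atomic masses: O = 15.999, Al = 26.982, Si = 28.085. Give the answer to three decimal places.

2.008 Al apfu

Al2O3 (M=101.961): mol = 0.61896; Al = 1.23792, O = 1.85688.
SiO2 (M=60.083): mol = 0.61249; Si = 0.61249, O = 1.22498.
ΣO = 3.08186; factor = 5/ΣO = 1.62240.
Al apfu = 1.23792 × 1.62240 = 2.008.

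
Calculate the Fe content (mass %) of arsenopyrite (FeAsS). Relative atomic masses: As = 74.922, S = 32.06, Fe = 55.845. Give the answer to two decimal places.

34.30 mass %

Molar mass of FeAsS: 1×55.845 + 1×74.922 + 1×32.06 = 162.827 g/mol.
Mass of Fe per formula unit: 1 × 55.845 = 55.845 g.
Weight fraction Fe = 55.845 / 162.827 = 0.3430.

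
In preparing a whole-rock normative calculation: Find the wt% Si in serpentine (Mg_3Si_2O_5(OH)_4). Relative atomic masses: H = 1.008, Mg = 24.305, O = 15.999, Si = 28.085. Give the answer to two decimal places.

20.27 mass %

Formula mass = 3*24.305 + 2*28.085 + 9*15.999 + 4*1.008 = 277.108 g/mol, of which 56.170 g is Si.
So Si makes up 56.170/277.108 = 0.2027 of the mass, i.e. 20.27%.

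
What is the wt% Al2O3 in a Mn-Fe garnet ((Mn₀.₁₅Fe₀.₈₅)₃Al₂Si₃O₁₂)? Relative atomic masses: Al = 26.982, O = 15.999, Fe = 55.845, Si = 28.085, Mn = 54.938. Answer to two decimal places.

M((Mn₀.₁₅Fe₀.₈₅)₃Al₂Si₃O₁₂) = 497.334 g/mol; M(Al2O3) = 101.961 g/mol.
Moles Al2O3 per formula unit = 2 Al ÷ 2 = 1.0000.
Al2O3 fraction = (1.0000 × 101.961) / 497.334 = 101.961/497.334 = 0.2050.

20.50 wt%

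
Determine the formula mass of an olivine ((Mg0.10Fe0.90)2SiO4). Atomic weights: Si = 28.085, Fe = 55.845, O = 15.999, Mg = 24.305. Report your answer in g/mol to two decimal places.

197.46 g/mol

Mg: 0.20 × 24.305 = 4.8610
Fe: 1.80 × 55.845 = 100.5210
Si: 1 × 28.085 = 28.0850
O: 4 × 15.999 = 63.9960
Summing the contributions gives the formula mass.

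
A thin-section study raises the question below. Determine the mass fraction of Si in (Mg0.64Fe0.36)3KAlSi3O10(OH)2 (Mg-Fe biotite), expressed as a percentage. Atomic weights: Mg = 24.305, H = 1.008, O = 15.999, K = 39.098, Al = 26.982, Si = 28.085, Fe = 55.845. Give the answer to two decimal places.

18.67 mass %

Molar mass of (Mg0.64Fe0.36)3KAlSi3O10(OH)2: 1.92*24.305 + 1.08*55.845 + 1*39.098 + 1*26.982 + 3*28.085 + 12*15.999 + 2*1.008 = 451.317 g/mol.
Mass of Si per formula unit: 3 × 28.085 = 84.255 g.
Weight fraction Si = 84.255 / 451.317 = 0.1867.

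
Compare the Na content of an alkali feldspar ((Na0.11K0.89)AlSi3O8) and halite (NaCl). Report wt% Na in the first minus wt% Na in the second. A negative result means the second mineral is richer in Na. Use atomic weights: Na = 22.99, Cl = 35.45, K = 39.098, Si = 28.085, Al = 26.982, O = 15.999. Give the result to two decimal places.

-38.43 percentage points

M((Na0.11K0.89)AlSi3O8) = 276.555 g/mol, so wt% Na = 2.529/276.555 × 100 = 0.91%.
M(NaCl) = 58.440 g/mol, so wt% Na = 22.990/58.440 × 100 = 39.34%.
0.91 − 39.34 = -38.43 pp.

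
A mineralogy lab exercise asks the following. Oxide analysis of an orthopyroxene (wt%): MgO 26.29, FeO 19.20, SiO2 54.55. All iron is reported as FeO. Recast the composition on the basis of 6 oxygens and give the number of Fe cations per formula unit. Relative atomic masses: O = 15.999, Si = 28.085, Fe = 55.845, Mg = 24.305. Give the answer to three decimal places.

0.586 Fe apfu

MgO (M=40.304): mol = 0.65229; Mg = 0.65229, O = 0.65229.
FeO (M=71.844): mol = 0.26725; Fe = 0.26725, O = 0.26725.
SiO2 (M=60.083): mol = 0.90791; Si = 0.90791, O = 1.81582.
ΣO = 2.73536; factor = 6/ΣO = 2.19350.
Fe apfu = 0.26725 × 2.19350 = 0.586.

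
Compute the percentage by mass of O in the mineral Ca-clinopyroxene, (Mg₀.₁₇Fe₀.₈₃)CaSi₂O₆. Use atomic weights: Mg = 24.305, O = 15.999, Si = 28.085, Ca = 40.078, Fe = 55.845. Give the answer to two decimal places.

Formula mass = 0.17*24.305 + 0.83*55.845 + 1*40.078 + 2*28.085 + 6*15.999 = 242.725 g/mol, of which 95.994 g is O.
So O makes up 95.994/242.725 = 0.3955 of the mass, i.e. 39.55%.

39.55 wt%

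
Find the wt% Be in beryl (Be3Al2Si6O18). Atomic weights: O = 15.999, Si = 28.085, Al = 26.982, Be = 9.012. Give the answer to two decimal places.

5.03 weight percent

Formula mass = 3*9.012 + 2*26.982 + 6*28.085 + 18*15.999 = 537.492 g/mol, of which 27.036 g is Be.
So Be makes up 27.036/537.492 = 0.0503 of the mass, i.e. 5.03%.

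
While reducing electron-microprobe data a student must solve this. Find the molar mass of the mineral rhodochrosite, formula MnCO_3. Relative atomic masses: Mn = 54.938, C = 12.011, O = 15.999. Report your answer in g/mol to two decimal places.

114.95 g/mol

Mn: 1 × 54.938 = 54.9380
C: 1 × 12.011 = 12.0110
O: 3 × 15.999 = 47.9970
Summing the contributions gives the formula mass.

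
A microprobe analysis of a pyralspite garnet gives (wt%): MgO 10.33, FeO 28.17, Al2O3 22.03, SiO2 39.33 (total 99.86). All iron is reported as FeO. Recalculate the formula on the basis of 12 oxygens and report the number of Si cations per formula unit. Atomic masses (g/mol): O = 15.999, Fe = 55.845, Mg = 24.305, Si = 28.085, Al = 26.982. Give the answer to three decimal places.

MgO (M=40.304): mol = 0.25630; Mg = 0.25630, O = 0.25630.
FeO (M=71.844): mol = 0.39210; Fe = 0.39210, O = 0.39210.
Al2O3 (M=101.961): mol = 0.21606; Al = 0.43212, O = 0.64818.
SiO2 (M=60.083): mol = 0.65459; Si = 0.65459, O = 1.30918.
ΣO = 2.60576; factor = 12/ΣO = 4.60518.
Si apfu = 0.65459 × 4.60518 = 3.015.

3.015 Si apfu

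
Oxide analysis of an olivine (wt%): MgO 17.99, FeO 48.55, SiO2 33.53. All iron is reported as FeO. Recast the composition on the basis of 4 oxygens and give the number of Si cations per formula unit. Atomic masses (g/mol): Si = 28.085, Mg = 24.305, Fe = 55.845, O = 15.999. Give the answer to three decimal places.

0.997 Si apfu

MgO: 17.99/40.304 = 0.44636 mol → 0.44636 mol Mg, 0.44636 mol O.
FeO: 48.55/71.844 = 0.67577 mol → 0.67577 mol Fe, 0.67577 mol O.
SiO2: 33.53/60.083 = 0.55806 mol → 0.55806 mol Si, 1.11612 mol O.
Total oxygen = 2.23825 mol. Normalization factor = 4/2.23825 = 1.78711.
Si per 4 O = 0.55806 × 1.78711 = 0.997.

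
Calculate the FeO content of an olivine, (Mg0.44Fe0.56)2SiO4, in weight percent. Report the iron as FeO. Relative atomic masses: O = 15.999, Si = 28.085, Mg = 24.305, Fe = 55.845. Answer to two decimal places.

Formula mass = 176.016 g/mol.
1.12 Fe → 1.1200 mol FeO per formula unit; M(FeO) = 71.844, so FeO mass = 80.465 g.
80.465/176.016 × 100 = 45.71 wt%.

45.71 wt%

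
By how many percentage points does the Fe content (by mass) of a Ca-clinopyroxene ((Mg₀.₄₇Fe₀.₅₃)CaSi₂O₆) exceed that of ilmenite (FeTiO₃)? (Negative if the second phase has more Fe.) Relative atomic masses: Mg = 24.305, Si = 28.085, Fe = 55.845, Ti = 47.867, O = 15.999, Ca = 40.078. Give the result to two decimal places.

First mineral: 29.598 g Fe in 233.263 g formula = 12.69 wt% Fe.
Second mineral: 55.845 g Fe in 151.709 g formula = 36.81 wt% Fe.
12.69% − 36.81% gives a difference of -24.12 percentage points.

-24.12 percentage points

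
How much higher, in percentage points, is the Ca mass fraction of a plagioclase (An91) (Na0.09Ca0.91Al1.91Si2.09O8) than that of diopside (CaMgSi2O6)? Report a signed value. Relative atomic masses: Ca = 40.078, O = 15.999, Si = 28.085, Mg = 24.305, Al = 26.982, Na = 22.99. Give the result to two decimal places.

First mineral: 36.471 g Ca in 276.765 g formula = 13.18 wt% Ca.
Second mineral: 40.078 g Ca in 216.547 g formula = 18.51 wt% Ca.
13.18% − 18.51% gives a difference of -5.33 percentage points.

-5.33 percentage points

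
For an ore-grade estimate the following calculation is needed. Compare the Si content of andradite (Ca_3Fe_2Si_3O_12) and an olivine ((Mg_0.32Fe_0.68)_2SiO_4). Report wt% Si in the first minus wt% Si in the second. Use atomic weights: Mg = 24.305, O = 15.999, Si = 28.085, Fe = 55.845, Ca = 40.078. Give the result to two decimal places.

First mineral: 84.255 g Si in 508.167 g formula = 16.58 wt% Si.
Second mineral: 28.085 g Si in 183.585 g formula = 15.30 wt% Si.
16.58% − 15.30% gives a difference of 1.28 percentage points.

1.28 percentage points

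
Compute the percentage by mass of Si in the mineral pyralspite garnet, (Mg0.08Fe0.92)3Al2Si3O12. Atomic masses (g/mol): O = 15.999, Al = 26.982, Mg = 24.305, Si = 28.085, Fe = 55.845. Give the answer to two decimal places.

17.19 mass %

Molar mass of (Mg0.08Fe0.92)3Al2Si3O12: 0.24×24.305 + 2.76×55.845 + 2×26.982 + 3×28.085 + 12×15.999 = 490.172 g/mol.
Mass of Si per formula unit: 3 × 28.085 = 84.255 g.
Weight fraction Si = 84.255 / 490.172 = 0.1719.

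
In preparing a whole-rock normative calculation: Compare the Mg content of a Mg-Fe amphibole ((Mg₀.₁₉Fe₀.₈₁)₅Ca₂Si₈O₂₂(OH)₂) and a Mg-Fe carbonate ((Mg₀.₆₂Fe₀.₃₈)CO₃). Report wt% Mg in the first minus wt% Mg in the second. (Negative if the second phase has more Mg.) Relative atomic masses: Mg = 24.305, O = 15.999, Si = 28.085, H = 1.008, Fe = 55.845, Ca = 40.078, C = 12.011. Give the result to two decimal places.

-13.19 percentage points

First mineral: 23.090 g Mg in 940.090 g formula = 2.46 wt% Mg.
Second mineral: 15.069 g Mg in 96.298 g formula = 15.65 wt% Mg.
2.46% − 15.65% gives a difference of -13.19 percentage points.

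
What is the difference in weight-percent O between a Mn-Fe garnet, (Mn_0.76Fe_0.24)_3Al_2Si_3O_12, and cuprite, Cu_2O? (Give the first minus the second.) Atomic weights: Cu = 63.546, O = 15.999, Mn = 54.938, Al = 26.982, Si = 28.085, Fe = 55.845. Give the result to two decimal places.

First mineral: 191.988 g O in 495.674 g formula = 38.73 wt% O.
Second mineral: 15.999 g O in 143.091 g formula = 11.18 wt% O.
38.73% − 11.18% gives a difference of 27.55 percentage points.

27.55 percentage points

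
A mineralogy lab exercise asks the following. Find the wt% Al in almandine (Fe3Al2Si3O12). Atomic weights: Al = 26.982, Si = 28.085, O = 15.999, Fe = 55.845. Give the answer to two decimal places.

10.84 wt%

M(Fe3Al2Si3O12) = 497.742 g/mol.
Al contributes 2 × 26.982 = 53.964 g per mole.
53.964/497.742 = 0.1084 → 10.84%.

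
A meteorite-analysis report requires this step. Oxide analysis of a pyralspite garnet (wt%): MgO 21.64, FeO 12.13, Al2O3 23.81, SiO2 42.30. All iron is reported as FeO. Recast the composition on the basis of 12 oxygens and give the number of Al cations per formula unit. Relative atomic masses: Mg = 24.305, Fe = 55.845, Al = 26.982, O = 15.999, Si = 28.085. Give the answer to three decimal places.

21.64 wt% MgO ÷ 40.304 g/mol = 0.53692 mol, giving 0.53692 Mg and 0.53692 O.
12.13 wt% FeO ÷ 71.844 g/mol = 0.16884 mol, giving 0.16884 Fe and 0.16884 O.
23.81 wt% Al2O3 ÷ 101.961 g/mol = 0.23352 mol, giving 0.46704 Al and 0.70056 O.
42.30 wt% SiO2 ÷ 60.083 g/mol = 0.70403 mol, giving 0.70403 Si and 1.40806 O.
Oxygen sums to 2.81438; scaling by 12/2.81438 = 4.26382 puts the formula on 12 O.
Al: 0.46704 × 4.26382 = 1.991 atoms per formula unit.

1.991 Al apfu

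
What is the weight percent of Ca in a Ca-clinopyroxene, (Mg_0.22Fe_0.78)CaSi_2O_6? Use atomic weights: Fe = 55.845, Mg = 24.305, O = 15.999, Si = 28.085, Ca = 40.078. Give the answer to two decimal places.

Molar mass of (Mg_0.22Fe_0.78)CaSi_2O_6: 0.22×24.305 + 0.78×55.845 + 1×40.078 + 2×28.085 + 6×15.999 = 241.148 g/mol.
Mass of Ca per formula unit: 1 × 40.078 = 40.078 g.
Weight fraction Ca = 40.078 / 241.148 = 0.1662.

16.62 weight percent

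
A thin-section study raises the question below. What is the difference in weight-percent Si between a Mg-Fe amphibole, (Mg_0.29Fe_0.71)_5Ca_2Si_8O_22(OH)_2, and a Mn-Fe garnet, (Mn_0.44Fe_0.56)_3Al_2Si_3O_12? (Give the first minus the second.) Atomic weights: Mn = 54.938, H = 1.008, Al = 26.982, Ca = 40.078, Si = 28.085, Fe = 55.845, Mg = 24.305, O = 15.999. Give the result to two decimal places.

7.34 percentage points

M((Mg_0.29Fe_0.71)_5Ca_2Si_8O_22(OH)_2) = 924.320 g/mol, so wt% Si = 224.680/924.320 × 100 = 24.31%.
M((Mn_0.44Fe_0.56)_3Al_2Si_3O_12) = 496.545 g/mol, so wt% Si = 84.255/496.545 × 100 = 16.97%.
24.31 − 16.97 = 7.34 pp.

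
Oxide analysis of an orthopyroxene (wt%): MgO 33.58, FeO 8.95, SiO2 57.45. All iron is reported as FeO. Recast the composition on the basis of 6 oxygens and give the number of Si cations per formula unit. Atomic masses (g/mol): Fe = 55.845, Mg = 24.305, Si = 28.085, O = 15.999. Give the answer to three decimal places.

MgO: 33.58/40.304 = 0.83317 mol → 0.83317 mol Mg, 0.83317 mol O.
FeO: 8.95/71.844 = 0.12458 mol → 0.12458 mol Fe, 0.12458 mol O.
SiO2: 57.45/60.083 = 0.95618 mol → 0.95618 mol Si, 1.91236 mol O.
Total oxygen = 2.87011 mol. Normalization factor = 6/2.87011 = 2.09051.
Si per 6 O = 0.95618 × 2.09051 = 1.999.

1.999 Si apfu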